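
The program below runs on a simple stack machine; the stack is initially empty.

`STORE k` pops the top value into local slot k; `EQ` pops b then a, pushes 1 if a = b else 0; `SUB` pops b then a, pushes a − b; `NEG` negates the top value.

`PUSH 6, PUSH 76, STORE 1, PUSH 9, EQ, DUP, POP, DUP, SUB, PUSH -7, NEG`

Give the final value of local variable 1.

76

PUSH 6   [6]
PUSH 76  [6, 76]
STORE 1  [6]
PUSH 9   [6, 9]
EQ       [0]
DUP      [0, 0]
POP      [0]
DUP      [0, 0]
SUB      [0]
PUSH -7  [0, -7]
NEG      [0, 7]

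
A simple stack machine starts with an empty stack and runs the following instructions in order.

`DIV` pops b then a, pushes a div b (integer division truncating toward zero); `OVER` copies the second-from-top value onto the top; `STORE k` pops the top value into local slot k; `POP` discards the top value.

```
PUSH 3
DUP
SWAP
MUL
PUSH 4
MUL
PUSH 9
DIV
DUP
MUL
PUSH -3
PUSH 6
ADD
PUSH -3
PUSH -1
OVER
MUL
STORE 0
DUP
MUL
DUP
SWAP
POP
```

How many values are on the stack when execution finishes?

PUSH 3   3
DUP      3 3
SWAP     3 3
MUL      9
PUSH 4   9 4
MUL      36
PUSH 9   36 9
DIV      4
DUP      4 4
MUL      16
PUSH -3  16 -3
PUSH 6   16 -3 6
ADD      16 3
PUSH -3  16 3 -3
PUSH -1  16 3 -3 -1
OVER     16 3 -3 -1 -3
MUL      16 3 -3 3
STORE 0  16 3 -3
DUP      16 3 -3 -3
MUL      16 3 9
DUP      16 3 9 9
SWAP     16 3 9 9
POP      16 3 9

3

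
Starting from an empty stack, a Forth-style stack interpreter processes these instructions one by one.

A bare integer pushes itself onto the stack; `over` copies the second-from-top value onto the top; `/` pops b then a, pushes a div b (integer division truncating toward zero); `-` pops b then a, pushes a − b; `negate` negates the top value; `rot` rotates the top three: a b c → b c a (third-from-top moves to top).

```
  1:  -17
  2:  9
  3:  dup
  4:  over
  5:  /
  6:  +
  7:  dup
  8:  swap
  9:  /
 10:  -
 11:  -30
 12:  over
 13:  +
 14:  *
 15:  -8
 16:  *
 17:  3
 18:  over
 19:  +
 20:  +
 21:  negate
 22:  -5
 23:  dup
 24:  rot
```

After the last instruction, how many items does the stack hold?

-17    -> -17
9      -> -17 9
dup    -> -17 9 9
over   -> -17 9 9 9
/      -> -17 9 1
+      -> -17 10
dup    -> -17 10 10
swap   -> -17 10 10
/      -> -17 1
-      -> -18
-30    -> -18 -30
over   -> -18 -30 -18
+      -> -18 -48
*      -> 864
-8     -> 864 -8
*      -> -6912
3      -> -6912 3
over   -> -6912 3 -6912
+      -> -6912 -6909
+      -> -13821
negate -> 13821
-5     -> 13821 -5
dup    -> 13821 -5 -5
rot    -> -5 -5 13821

3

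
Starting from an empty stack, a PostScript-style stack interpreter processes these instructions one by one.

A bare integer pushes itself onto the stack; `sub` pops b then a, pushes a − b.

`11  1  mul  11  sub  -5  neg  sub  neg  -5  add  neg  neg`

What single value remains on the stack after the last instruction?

11  → 11
1   → 11 1
mul → 11
11  → 11 11
sub → 0
-5  → 0 -5
neg → 0 5
sub → -5
neg → 5
-5  → 5 -5
add → 0
neg → 0
neg → 0

0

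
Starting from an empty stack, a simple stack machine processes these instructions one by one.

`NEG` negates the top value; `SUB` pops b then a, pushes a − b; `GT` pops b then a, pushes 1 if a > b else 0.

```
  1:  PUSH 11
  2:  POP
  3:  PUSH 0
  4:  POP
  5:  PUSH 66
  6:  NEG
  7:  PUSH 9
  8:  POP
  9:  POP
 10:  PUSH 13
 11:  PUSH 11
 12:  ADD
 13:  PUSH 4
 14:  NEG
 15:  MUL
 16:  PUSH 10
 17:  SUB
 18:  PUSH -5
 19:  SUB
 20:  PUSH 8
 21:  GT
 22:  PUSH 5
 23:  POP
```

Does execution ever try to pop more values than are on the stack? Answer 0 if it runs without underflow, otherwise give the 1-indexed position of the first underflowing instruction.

0

PUSH 11 : 11
POP     : (empty)
PUSH 0  : 0
POP     : (empty)
PUSH 66 : 66
NEG     : -66
PUSH 9  : -66 9
POP     : -66
POP     : (empty)
PUSH 13 : 13
PUSH 11 : 13 11
ADD     : 24
PUSH 4  : 24 4
NEG     : 24 -4
MUL     : -96
PUSH 10 : -96 10
SUB     : -106
PUSH -5 : -106 -5
SUB     : -101
PUSH 8  : -101 8
GT      : 0
PUSH 5  : 0 5
POP     : 0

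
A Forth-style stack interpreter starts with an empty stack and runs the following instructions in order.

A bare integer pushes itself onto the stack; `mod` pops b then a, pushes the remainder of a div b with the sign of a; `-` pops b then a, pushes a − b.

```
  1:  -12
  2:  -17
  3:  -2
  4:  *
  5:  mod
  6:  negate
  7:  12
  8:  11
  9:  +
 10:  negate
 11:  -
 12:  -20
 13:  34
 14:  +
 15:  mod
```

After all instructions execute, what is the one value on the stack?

7

-12    → [-12]
-17    → [-12, -17]
-2     → [-12, -17, -2]
*      → [-12, 34]
mod    → [-12]
negate → [12]
12     → [12, 12]
11     → [12, 12, 11]
+      → [12, 23]
negate → [12, -23]
-      → [35]
-20    → [35, -20]
34     → [35, -20, 34]
+      → [35, 14]
mod    → [7]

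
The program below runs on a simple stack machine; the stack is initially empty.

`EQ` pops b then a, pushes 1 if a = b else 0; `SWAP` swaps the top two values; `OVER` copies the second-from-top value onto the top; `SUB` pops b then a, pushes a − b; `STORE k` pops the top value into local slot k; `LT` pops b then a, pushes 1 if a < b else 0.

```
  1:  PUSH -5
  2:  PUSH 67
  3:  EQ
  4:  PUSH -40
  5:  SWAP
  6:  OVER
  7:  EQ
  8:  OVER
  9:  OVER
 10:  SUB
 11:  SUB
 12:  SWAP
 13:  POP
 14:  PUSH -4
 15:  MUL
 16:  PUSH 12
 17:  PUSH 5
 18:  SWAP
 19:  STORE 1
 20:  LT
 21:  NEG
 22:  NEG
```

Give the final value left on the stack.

PUSH -5  -> -5
PUSH 67  -> -5 67
EQ       -> 0
PUSH -40 -> 0 -40
SWAP     -> -40 0
OVER     -> -40 0 -40
EQ       -> -40 0
OVER     -> -40 0 -40
OVER     -> -40 0 -40 0
SUB      -> -40 0 -40
SUB      -> -40 40
SWAP     -> 40 -40
POP      -> 40
PUSH -4  -> 40 -4
MUL      -> -160
PUSH 12  -> -160 12
PUSH 5   -> -160 12 5
SWAP     -> -160 5 12
STORE 1  -> -160 5
LT       -> 1
NEG      -> -1
NEG      -> 1

1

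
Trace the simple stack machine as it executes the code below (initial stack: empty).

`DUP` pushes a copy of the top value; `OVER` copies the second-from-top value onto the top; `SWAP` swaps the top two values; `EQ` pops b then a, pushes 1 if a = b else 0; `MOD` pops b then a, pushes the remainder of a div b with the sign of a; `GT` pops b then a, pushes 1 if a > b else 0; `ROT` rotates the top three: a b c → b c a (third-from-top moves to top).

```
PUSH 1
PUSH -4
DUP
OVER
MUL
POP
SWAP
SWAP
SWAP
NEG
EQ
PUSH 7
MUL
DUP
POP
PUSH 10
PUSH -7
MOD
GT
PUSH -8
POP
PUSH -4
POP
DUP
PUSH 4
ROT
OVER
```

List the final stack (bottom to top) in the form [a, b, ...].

[0, 4, 0, 4]

PUSH 1  -> 1
PUSH -4 -> 1 -4
DUP     -> 1 -4 -4
OVER    -> 1 -4 -4 -4
MUL     -> 1 -4 16
POP     -> 1 -4
SWAP    -> -4 1
SWAP    -> 1 -4
SWAP    -> -4 1
NEG     -> -4 -1
EQ      -> 0
PUSH 7  -> 0 7
MUL     -> 0
DUP     -> 0 0
POP     -> 0
PUSH 10 -> 0 10
PUSH -7 -> 0 10 -7
MOD     -> 0 3
GT      -> 0
PUSH -8 -> 0 -8
POP     -> 0
PUSH -4 -> 0 -4
POP     -> 0
DUP     -> 0 0
PUSH 4  -> 0 0 4
ROT     -> 0 4 0
OVER    -> 0 4 0 4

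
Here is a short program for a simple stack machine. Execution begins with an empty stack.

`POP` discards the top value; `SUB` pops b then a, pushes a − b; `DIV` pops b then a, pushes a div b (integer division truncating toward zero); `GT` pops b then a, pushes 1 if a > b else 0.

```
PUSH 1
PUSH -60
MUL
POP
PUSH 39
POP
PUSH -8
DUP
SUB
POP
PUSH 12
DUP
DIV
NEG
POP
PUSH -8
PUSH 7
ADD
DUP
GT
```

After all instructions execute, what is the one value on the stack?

0

PUSH 1   → 1
PUSH -60 → 1 -60
MUL      → -60
POP      → (empty)
PUSH 39  → 39
POP      → (empty)
PUSH -8  → -8
DUP      → -8 -8
SUB      → 0
POP      → (empty)
PUSH 12  → 12
DUP      → 12 12
DIV      → 1
NEG      → -1
POP      → (empty)
PUSH -8  → -8
PUSH 7   → -8 7
ADD      → -1
DUP      → -1 -1
GT       → 0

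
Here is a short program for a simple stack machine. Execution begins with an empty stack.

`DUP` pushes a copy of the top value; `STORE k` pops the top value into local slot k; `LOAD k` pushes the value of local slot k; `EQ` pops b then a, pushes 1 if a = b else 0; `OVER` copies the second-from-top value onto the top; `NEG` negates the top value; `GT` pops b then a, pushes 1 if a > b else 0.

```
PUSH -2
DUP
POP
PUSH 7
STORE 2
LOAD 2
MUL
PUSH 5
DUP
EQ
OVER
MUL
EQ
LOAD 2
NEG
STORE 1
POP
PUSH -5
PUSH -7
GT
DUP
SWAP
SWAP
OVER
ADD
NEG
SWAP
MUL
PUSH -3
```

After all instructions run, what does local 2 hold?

7

PUSH -2 : [-2]
DUP     : [-2, -2]
POP     : [-2]
PUSH 7  : [-2, 7]
STORE 2 : [-2]
LOAD 2  : [-2, 7]
MUL     : [-14]
PUSH 5  : [-14, 5]
DUP     : [-14, 5, 5]
EQ      : [-14, 1]
OVER    : [-14, 1, -14]
MUL     : [-14, -14]
EQ      : [1]
LOAD 2  : [1, 7]
NEG     : [1, -7]
STORE 1 : [1]
POP     : []
PUSH -5 : [-5]
PUSH -7 : [-5, -7]
GT      : [1]
DUP     : [1, 1]
SWAP    : [1, 1]
SWAP    : [1, 1]
OVER    : [1, 1, 1]
ADD     : [1, 2]
NEG     : [1, -2]
SWAP    : [-2, 1]
MUL     : [-2]
PUSH -3 : [-2, -3]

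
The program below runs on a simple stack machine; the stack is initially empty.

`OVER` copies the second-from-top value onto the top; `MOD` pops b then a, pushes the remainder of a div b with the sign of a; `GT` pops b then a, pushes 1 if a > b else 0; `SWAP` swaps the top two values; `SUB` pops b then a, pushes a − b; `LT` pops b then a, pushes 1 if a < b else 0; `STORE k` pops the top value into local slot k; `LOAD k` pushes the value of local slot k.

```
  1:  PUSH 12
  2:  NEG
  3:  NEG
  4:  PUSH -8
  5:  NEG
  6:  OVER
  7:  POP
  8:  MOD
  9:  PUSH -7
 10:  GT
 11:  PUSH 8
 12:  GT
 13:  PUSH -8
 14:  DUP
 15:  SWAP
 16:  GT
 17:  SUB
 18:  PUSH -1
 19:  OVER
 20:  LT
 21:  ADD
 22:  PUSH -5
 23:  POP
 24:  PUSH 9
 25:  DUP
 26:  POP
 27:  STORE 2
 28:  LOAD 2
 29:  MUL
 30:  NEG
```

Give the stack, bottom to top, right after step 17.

PUSH 12 → [12]
NEG     → [-12]
NEG     → [12]
PUSH -8 → [12, -8]
NEG     → [12, 8]
OVER    → [12, 8, 12]
POP     → [12, 8]
MOD     → [4]
PUSH -7 → [4, -7]
GT      → [1]
PUSH 8  → [1, 8]
GT      → [0]
PUSH -8 → [0, -8]
DUP     → [0, -8, -8]
SWAP    → [0, -8, -8]
GT      → [0, 0]
SUB     → [0]

[0]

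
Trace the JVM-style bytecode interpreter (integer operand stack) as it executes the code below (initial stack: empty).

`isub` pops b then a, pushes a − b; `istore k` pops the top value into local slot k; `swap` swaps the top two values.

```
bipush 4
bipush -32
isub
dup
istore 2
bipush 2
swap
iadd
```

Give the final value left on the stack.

38

bipush 4   → [4]
bipush -32 → [4, -32]
isub       → [36]
dup        → [36, 36]
istore 2   → [36]
bipush 2   → [36, 2]
swap       → [2, 36]
iadd       → [38]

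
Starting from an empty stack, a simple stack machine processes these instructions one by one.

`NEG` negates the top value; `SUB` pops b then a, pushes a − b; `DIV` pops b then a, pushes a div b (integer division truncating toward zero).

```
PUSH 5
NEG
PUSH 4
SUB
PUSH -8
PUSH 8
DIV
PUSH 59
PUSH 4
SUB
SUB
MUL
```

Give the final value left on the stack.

PUSH 5  → [5]
NEG     → [-5]
PUSH 4  → [-5, 4]
SUB     → [-9]
PUSH -8 → [-9, -8]
PUSH 8  → [-9, -8, 8]
DIV     → [-9, -1]
PUSH 59 → [-9, -1, 59]
PUSH 4  → [-9, -1, 59, 4]
SUB     → [-9, -1, 55]
SUB     → [-9, -56]
MUL     → [504]

504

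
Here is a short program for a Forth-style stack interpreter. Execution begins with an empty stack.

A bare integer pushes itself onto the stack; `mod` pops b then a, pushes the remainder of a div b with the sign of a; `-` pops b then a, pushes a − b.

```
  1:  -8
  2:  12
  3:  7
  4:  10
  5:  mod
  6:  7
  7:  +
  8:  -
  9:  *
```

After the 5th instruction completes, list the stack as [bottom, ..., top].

-8  → -8
12  → -8 12
7   → -8 12 7
10  → -8 12 7 10
mod → -8 12 7

[-8, 12, 7]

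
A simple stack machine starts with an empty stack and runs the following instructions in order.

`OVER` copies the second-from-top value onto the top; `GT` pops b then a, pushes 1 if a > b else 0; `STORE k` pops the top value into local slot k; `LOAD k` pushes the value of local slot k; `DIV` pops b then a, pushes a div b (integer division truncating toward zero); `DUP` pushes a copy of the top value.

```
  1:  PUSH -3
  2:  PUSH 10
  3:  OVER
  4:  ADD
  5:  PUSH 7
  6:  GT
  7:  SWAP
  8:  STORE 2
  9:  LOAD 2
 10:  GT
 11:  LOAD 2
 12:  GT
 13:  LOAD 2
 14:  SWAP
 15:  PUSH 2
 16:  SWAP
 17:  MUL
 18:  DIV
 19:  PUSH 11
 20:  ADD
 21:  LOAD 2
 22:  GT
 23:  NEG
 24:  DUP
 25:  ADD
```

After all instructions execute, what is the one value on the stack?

-2

PUSH -3 -> [-3]
PUSH 10 -> [-3, 10]
OVER    -> [-3, 10, -3]
ADD     -> [-3, 7]
PUSH 7  -> [-3, 7, 7]
GT      -> [-3, 0]
SWAP    -> [0, -3]
STORE 2 -> [0]
LOAD 2  -> [0, -3]
GT      -> [1]
LOAD 2  -> [1, -3]
GT      -> [1]
LOAD 2  -> [1, -3]
SWAP    -> [-3, 1]
PUSH 2  -> [-3, 1, 2]
SWAP    -> [-3, 2, 1]
MUL     -> [-3, 2]
DIV     -> [-1]
PUSH 11 -> [-1, 11]
ADD     -> [10]
LOAD 2  -> [10, -3]
GT      -> [1]
NEG     -> [-1]
DUP     -> [-1, -1]
ADD     -> [-2]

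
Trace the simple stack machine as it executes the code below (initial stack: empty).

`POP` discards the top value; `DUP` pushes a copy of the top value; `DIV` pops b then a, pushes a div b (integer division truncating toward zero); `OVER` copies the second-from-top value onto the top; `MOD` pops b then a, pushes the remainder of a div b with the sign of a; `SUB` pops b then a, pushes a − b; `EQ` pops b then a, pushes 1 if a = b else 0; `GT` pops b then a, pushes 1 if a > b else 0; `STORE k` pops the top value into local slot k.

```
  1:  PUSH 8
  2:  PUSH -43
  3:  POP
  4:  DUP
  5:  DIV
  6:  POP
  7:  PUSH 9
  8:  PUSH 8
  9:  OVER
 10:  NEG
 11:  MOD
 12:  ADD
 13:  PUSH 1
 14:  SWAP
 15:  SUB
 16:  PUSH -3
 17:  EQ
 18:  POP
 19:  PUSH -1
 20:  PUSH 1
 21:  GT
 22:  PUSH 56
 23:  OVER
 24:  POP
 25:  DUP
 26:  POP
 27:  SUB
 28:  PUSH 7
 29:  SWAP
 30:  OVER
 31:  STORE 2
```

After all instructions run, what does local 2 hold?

7

PUSH 8   : [8]
PUSH -43 : [8, -43]
POP      : [8]
DUP      : [8, 8]
DIV      : [1]
POP      : []
PUSH 9   : [9]
PUSH 8   : [9, 8]
OVER     : [9, 8, 9]
NEG      : [9, 8, -9]
MOD      : [9, 8]
ADD      : [17]
PUSH 1   : [17, 1]
SWAP     : [1, 17]
SUB      : [-16]
PUSH -3  : [-16, -3]
EQ       : [0]
POP      : []
PUSH -1  : [-1]
PUSH 1   : [-1, 1]
GT       : [0]
PUSH 56  : [0, 56]
OVER     : [0, 56, 0]
POP      : [0, 56]
DUP      : [0, 56, 56]
POP      : [0, 56]
SUB      : [-56]
PUSH 7   : [-56, 7]
SWAP     : [7, -56]
OVER     : [7, -56, 7]
STORE 2  : [7, -56]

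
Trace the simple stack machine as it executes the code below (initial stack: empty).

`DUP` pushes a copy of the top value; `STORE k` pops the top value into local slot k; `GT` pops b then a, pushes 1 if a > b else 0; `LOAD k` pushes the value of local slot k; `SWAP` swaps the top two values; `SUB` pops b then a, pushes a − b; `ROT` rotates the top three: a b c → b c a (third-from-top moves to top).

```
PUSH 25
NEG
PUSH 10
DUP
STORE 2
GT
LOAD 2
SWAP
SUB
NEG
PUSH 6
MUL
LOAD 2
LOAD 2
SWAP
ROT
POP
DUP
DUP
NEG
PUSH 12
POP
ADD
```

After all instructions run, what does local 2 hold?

10

PUSH 25 → [25]
NEG     → [-25]
PUSH 10 → [-25, 10]
DUP     → [-25, 10, 10]
STORE 2 → [-25, 10]
GT      → [0]
LOAD 2  → [0, 10]
SWAP    → [10, 0]
SUB     → [10]
NEG     → [-10]
PUSH 6  → [-10, 6]
MUL     → [-60]
LOAD 2  → [-60, 10]
LOAD 2  → [-60, 10, 10]
SWAP    → [-60, 10, 10]
ROT     → [10, 10, -60]
POP     → [10, 10]
DUP     → [10, 10, 10]
DUP     → [10, 10, 10, 10]
NEG     → [10, 10, 10, -10]
PUSH 12 → [10, 10, 10, -10, 12]
POP     → [10, 10, 10, -10]
ADD     → [10, 10, 0]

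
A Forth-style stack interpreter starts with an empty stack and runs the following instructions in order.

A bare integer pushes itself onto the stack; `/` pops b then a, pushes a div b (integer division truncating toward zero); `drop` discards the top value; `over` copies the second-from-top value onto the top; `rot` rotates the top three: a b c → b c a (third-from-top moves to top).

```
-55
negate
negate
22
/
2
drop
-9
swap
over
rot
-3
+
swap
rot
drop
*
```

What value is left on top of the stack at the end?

-55     [-55]
negate  [55]
negate  [-55]
22      [-55, 22]
/       [-2]
2       [-2, 2]
drop    [-2]
-9      [-2, -9]
swap    [-9, -2]
over    [-9, -2, -9]
rot     [-2, -9, -9]
-3      [-2, -9, -9, -3]
+       [-2, -9, -12]
swap    [-2, -12, -9]
rot     [-12, -9, -2]
drop    [-12, -9]
*       [108]

108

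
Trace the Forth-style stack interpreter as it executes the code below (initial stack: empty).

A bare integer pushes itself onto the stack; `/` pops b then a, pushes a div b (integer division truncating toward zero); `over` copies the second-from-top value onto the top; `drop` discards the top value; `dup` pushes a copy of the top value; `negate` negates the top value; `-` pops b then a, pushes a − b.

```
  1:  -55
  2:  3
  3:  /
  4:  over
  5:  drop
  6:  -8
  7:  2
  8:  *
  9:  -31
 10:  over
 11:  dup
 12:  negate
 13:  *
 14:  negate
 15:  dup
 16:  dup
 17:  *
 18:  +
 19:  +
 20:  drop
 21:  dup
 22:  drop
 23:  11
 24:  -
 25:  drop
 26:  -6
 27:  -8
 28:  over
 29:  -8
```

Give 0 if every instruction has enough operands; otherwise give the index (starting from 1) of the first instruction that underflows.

-55  [-55]
3    [-55, 3]
/    [-18]
over  — needs 2 operands, stack has 1 → underflow

4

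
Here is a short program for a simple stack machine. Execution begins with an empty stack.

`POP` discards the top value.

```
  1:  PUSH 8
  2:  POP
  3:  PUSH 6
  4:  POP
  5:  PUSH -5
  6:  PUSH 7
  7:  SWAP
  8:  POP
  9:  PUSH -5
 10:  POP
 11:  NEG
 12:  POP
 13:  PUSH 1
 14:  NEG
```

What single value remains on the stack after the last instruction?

-1

PUSH 8   [8]
POP      []
PUSH 6   [6]
POP      []
PUSH -5  [-5]
PUSH 7   [-5, 7]
SWAP     [7, -5]
POP      [7]
PUSH -5  [7, -5]
POP      [7]
NEG      [-7]
POP      []
PUSH 1   [1]
NEG      [-1]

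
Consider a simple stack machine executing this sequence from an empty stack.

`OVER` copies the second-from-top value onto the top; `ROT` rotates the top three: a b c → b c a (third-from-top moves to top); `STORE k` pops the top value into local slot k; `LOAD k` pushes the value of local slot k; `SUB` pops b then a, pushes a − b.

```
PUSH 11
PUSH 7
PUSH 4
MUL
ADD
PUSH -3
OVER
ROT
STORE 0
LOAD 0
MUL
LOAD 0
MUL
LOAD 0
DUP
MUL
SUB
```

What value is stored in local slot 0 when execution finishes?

PUSH 11 : 11
PUSH 7  : 11 7
PUSH 4  : 11 7 4
MUL     : 11 28
ADD     : 39
PUSH -3 : 39 -3
OVER    : 39 -3 39
ROT     : -3 39 39
STORE 0 : -3 39
LOAD 0  : -3 39 39
MUL     : -3 1521
LOAD 0  : -3 1521 39
MUL     : -3 59319
LOAD 0  : -3 59319 39
DUP     : -3 59319 39 39
MUL     : -3 59319 1521
SUB     : -3 57798

39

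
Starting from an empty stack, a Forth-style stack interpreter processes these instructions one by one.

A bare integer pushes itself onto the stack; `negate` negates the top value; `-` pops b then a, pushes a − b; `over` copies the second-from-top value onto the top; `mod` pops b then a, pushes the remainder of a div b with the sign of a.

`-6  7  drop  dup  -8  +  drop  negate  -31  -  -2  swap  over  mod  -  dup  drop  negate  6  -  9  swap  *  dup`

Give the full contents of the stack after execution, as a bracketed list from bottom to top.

-6     : [-6]
7      : [-6, 7]
drop   : [-6]
dup    : [-6, -6]
-8     : [-6, -6, -8]
+      : [-6, -14]
drop   : [-6]
negate : [6]
-31    : [6, -31]
-      : [37]
-2     : [37, -2]
swap   : [-2, 37]
over   : [-2, 37, -2]
mod    : [-2, 1]
-      : [-3]
dup    : [-3, -3]
drop   : [-3]
negate : [3]
6      : [3, 6]
-      : [-3]
9      : [-3, 9]
swap   : [9, -3]
*      : [-27]
dup    : [-27, -27]

[-27, -27]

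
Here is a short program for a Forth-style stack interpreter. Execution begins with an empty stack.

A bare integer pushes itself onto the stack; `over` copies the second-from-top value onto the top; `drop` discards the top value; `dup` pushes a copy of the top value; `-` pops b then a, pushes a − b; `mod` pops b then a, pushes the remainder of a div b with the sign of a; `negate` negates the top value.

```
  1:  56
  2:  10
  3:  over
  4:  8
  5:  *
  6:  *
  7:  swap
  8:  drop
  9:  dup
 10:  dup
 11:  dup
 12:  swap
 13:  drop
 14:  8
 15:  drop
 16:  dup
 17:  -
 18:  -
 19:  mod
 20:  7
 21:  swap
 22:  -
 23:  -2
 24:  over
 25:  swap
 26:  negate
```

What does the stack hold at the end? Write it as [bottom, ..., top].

[7, 7, 2]

56     : 56
10     : 56 10
over   : 56 10 56
8      : 56 10 56 8
*      : 56 10 448
*      : 56 4480
swap   : 4480 56
drop   : 4480
dup    : 4480 4480
dup    : 4480 4480 4480
dup    : 4480 4480 4480 4480
swap   : 4480 4480 4480 4480
drop   : 4480 4480 4480
8      : 4480 4480 4480 8
drop   : 4480 4480 4480
dup    : 4480 4480 4480 4480
-      : 4480 4480 0
-      : 4480 4480
mod    : 0
7      : 0 7
swap   : 7 0
-      : 7
-2     : 7 -2
over   : 7 -2 7
swap   : 7 7 -2
negate : 7 7 2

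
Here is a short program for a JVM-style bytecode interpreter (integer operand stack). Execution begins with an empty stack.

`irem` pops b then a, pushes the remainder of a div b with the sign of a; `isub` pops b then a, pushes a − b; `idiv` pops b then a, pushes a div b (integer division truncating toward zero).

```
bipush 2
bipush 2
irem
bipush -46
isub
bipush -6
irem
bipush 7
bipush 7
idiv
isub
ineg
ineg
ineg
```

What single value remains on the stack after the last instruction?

-3

bipush 2   : 2
bipush 2   : 2 2
irem       : 0
bipush -46 : 0 -46
isub       : 46
bipush -6  : 46 -6
irem       : 4
bipush 7   : 4 7
bipush 7   : 4 7 7
idiv       : 4 1
isub       : 3
ineg       : -3
ineg       : 3
ineg       : -3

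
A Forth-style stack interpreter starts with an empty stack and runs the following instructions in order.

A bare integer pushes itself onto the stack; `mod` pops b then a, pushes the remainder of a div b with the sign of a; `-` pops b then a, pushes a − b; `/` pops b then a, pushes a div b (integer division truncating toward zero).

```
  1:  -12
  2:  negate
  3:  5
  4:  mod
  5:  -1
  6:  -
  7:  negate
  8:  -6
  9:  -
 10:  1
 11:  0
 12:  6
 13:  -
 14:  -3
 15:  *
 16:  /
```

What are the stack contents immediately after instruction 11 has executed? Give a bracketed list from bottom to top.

-12     -12
negate  12
5       12 5
mod     2
-1      2 -1
-       3
negate  -3
-6      -3 -6
-       3
1       3 1
0       3 1 0

[3, 1, 0]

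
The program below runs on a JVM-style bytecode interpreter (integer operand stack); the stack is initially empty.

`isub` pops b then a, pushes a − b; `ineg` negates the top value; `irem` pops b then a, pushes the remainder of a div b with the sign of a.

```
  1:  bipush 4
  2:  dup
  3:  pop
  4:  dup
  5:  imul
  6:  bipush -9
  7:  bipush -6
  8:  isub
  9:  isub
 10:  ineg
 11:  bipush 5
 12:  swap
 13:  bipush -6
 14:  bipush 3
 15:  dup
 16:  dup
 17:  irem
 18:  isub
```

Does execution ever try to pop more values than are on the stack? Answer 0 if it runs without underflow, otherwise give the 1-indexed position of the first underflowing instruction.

bipush 4  → 4
dup       → 4 4
pop       → 4
dup       → 4 4
imul      → 16
bipush -9 → 16 -9
bipush -6 → 16 -9 -6
isub      → 16 -3
isub      → 19
ineg      → -19
bipush 5  → -19 5
swap      → 5 -19
bipush -6 → 5 -19 -6
bipush 3  → 5 -19 -6 3
dup       → 5 -19 -6 3 3
dup       → 5 -19 -6 3 3 3
irem      → 5 -19 -6 3 0
isub      → 5 -19 -6 3

0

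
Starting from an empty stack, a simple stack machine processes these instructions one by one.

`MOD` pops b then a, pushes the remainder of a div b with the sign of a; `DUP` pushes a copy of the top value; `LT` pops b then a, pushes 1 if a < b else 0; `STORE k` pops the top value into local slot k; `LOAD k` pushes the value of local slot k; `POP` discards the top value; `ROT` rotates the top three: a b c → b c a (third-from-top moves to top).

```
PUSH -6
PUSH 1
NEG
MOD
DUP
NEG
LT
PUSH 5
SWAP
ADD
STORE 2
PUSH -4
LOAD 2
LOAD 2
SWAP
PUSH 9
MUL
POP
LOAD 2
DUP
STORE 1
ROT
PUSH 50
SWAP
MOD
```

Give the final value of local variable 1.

PUSH -6  [-6]
PUSH 1   [-6, 1]
NEG      [-6, -1]
MOD      [0]
DUP      [0, 0]
NEG      [0, 0]
LT       [0]
PUSH 5   [0, 5]
SWAP     [5, 0]
ADD      [5]
STORE 2  []
PUSH -4  [-4]
LOAD 2   [-4, 5]
LOAD 2   [-4, 5, 5]
SWAP     [-4, 5, 5]
PUSH 9   [-4, 5, 5, 9]
MUL      [-4, 5, 45]
POP      [-4, 5]
LOAD 2   [-4, 5, 5]
DUP      [-4, 5, 5, 5]
STORE 1  [-4, 5, 5]
ROT      [5, 5, -4]
PUSH 50  [5, 5, -4, 50]
SWAP     [5, 5, 50, -4]
MOD      [5, 5, 2]

5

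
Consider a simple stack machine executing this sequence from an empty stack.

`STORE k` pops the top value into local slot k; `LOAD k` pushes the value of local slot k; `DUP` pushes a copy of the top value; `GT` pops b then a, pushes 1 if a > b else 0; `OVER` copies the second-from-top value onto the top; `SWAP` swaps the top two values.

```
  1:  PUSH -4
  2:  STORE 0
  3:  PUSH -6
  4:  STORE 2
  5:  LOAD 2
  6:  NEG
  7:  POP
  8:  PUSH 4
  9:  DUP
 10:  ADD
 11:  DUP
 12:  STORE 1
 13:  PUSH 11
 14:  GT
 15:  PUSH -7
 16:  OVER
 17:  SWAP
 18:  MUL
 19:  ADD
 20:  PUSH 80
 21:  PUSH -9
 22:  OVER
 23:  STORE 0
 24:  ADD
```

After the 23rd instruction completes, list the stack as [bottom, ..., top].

[0, 80, -9]

PUSH -4 -> [-4]
STORE 0 -> []
PUSH -6 -> [-6]
STORE 2 -> []
LOAD 2  -> [-6]
NEG     -> [6]
POP     -> []
PUSH 4  -> [4]
DUP     -> [4, 4]
ADD     -> [8]
DUP     -> [8, 8]
STORE 1 -> [8]
PUSH 11 -> [8, 11]
GT      -> [0]
PUSH -7 -> [0, -7]
OVER    -> [0, -7, 0]
SWAP    -> [0, 0, -7]
MUL     -> [0, 0]
ADD     -> [0]
PUSH 80 -> [0, 80]
PUSH -9 -> [0, 80, -9]
OVER    -> [0, 80, -9, 80]
STORE 0 -> [0, 80, -9]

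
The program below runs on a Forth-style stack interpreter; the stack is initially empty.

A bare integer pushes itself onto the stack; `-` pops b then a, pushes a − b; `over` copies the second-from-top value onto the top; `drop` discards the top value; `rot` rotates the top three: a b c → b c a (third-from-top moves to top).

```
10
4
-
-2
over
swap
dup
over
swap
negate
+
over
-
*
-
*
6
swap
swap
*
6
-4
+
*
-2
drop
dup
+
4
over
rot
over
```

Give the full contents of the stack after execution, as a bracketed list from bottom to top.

10      10
4       10 4
-       6
-2      6 -2
over    6 -2 6
swap    6 6 -2
dup     6 6 -2 -2
over    6 6 -2 -2 -2
swap    6 6 -2 -2 -2
negate  6 6 -2 -2 2
+       6 6 -2 0
over    6 6 -2 0 -2
-       6 6 -2 2
*       6 6 -4
-       6 10
*       60
6       60 6
swap    6 60
swap    60 6
*       360
6       360 6
-4      360 6 -4
+       360 2
*       720
-2      720 -2
drop    720
dup     720 720
+       1440
4       1440 4
over    1440 4 1440
rot     4 1440 1440
over    4 1440 1440 1440

[4, 1440, 1440, 1440]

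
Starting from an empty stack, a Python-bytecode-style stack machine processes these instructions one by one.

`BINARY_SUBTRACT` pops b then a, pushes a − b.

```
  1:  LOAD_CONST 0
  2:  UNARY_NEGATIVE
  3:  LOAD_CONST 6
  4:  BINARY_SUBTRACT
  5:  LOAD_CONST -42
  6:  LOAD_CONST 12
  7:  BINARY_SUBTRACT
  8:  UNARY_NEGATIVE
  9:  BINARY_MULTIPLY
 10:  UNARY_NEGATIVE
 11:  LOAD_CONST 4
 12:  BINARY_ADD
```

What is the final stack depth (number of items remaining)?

LOAD_CONST 0     [0]
UNARY_NEGATIVE   [0]
LOAD_CONST 6     [0, 6]
BINARY_SUBTRACT  [-6]
LOAD_CONST -42   [-6, -42]
LOAD_CONST 12    [-6, -42, 12]
BINARY_SUBTRACT  [-6, -54]
UNARY_NEGATIVE   [-6, 54]
BINARY_MULTIPLY  [-324]
UNARY_NEGATIVE   [324]
LOAD_CONST 4     [324, 4]
BINARY_ADD       [328]

1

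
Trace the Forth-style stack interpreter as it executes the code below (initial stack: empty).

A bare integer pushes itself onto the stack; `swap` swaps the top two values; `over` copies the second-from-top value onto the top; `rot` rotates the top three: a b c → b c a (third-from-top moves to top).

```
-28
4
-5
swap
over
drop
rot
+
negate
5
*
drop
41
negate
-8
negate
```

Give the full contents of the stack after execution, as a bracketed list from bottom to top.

-28    : -28
4      : -28 4
-5     : -28 4 -5
swap   : -28 -5 4
over   : -28 -5 4 -5
drop   : -28 -5 4
rot    : -5 4 -28
+      : -5 -24
negate : -5 24
5      : -5 24 5
*      : -5 120
drop   : -5
41     : -5 41
negate : -5 -41
-8     : -5 -41 -8
negate : -5 -41 8

[-5, -41, 8]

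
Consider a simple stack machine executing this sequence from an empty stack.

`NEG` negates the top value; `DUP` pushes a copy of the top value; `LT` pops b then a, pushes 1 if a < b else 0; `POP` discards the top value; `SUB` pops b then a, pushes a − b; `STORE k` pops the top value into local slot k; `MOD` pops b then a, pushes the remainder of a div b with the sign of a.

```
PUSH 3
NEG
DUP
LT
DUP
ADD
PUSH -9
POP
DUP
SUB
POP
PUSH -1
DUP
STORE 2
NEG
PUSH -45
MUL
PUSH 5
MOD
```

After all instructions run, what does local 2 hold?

PUSH 3   : [3]
NEG      : [-3]
DUP      : [-3, -3]
LT       : [0]
DUP      : [0, 0]
ADD      : [0]
PUSH -9  : [0, -9]
POP      : [0]
DUP      : [0, 0]
SUB      : [0]
POP      : []
PUSH -1  : [-1]
DUP      : [-1, -1]
STORE 2  : [-1]
NEG      : [1]
PUSH -45 : [1, -45]
MUL      : [-45]
PUSH 5   : [-45, 5]
MOD      : [0]

-1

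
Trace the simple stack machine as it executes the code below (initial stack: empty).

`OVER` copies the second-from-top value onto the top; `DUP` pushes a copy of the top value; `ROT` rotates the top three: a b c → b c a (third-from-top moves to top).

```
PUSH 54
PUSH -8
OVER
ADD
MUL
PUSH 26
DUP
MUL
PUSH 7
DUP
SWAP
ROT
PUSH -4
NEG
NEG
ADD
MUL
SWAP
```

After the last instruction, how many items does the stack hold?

PUSH 54 → 54
PUSH -8 → 54 -8
OVER    → 54 -8 54
ADD     → 54 46
MUL     → 2484
PUSH 26 → 2484 26
DUP     → 2484 26 26
MUL     → 2484 676
PUSH 7  → 2484 676 7
DUP     → 2484 676 7 7
SWAP    → 2484 676 7 7
ROT     → 2484 7 7 676
PUSH -4 → 2484 7 7 676 -4
NEG     → 2484 7 7 676 4
NEG     → 2484 7 7 676 -4
ADD     → 2484 7 7 672
MUL     → 2484 7 4704
SWAP    → 2484 4704 7

3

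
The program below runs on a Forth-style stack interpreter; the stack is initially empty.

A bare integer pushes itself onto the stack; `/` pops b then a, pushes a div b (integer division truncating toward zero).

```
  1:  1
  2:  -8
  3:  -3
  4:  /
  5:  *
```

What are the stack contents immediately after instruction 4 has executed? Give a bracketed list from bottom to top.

1   1
-8  1 -8
-3  1 -8 -3
/   1 2

[1, 2]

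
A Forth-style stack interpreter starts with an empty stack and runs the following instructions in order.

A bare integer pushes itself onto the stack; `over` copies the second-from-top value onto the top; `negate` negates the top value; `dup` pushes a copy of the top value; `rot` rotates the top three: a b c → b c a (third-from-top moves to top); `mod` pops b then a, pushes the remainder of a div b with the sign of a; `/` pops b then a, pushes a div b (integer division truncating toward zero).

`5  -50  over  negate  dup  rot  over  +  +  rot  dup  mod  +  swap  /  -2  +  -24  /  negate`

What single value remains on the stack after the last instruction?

5      -> 5
-50    -> 5 -50
over   -> 5 -50 5
negate -> 5 -50 -5
dup    -> 5 -50 -5 -5
rot    -> 5 -5 -5 -50
over   -> 5 -5 -5 -50 -5
+      -> 5 -5 -5 -55
+      -> 5 -5 -60
rot    -> -5 -60 5
dup    -> -5 -60 5 5
mod    -> -5 -60 0
+      -> -5 -60
swap   -> -60 -5
/      -> 12
-2     -> 12 -2
+      -> 10
-24    -> 10 -24
/      -> 0
negate -> 0

0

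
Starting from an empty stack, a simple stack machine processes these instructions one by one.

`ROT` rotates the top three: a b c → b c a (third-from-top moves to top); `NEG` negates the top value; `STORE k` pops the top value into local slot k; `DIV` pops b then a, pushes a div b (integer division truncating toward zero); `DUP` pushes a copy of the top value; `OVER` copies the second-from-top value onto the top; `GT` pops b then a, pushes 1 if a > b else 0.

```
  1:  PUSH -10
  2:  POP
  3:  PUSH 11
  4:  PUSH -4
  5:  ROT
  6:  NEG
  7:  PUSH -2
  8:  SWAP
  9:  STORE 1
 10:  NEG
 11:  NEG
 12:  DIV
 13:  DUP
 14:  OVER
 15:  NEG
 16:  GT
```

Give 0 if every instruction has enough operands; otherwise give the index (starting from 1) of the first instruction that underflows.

PUSH -10 : -10
POP      : (empty)
PUSH 11  : 11
PUSH -4  : 11 -4
ROT  — needs 3 operands, stack has 2 → underflow

5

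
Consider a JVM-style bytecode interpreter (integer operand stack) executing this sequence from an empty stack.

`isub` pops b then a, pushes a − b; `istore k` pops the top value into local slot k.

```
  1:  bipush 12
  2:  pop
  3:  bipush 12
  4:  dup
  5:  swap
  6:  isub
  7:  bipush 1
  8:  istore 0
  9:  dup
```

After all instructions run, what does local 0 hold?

1

bipush 12 -> 12
pop       -> (empty)
bipush 12 -> 12
dup       -> 12 12
swap      -> 12 12
isub      -> 0
bipush 1  -> 0 1
istore 0  -> 0
dup       -> 0 0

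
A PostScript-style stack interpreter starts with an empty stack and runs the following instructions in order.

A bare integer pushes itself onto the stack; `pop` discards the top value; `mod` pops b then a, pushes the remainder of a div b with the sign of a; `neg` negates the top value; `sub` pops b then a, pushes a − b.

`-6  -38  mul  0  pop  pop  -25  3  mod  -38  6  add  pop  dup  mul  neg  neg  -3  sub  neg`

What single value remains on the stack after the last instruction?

-4

-6  → -6
-38 → -6 -38
mul → 228
0   → 228 0
pop → 228
pop → (empty)
-25 → -25
3   → -25 3
mod → -1
-38 → -1 -38
6   → -1 -38 6
add → -1 -32
pop → -1
dup → -1 -1
mul → 1
neg → -1
neg → 1
-3  → 1 -3
sub → 4
neg → -4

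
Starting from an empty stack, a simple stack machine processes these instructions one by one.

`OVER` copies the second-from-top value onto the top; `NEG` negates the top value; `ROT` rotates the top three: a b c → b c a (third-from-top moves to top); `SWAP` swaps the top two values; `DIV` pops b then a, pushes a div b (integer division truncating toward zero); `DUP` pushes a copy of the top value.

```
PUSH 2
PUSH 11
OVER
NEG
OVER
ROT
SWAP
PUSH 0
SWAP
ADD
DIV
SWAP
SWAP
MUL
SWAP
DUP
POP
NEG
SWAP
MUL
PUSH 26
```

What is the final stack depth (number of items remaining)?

2

PUSH 2  -> [2]
PUSH 11 -> [2, 11]
OVER    -> [2, 11, 2]
NEG     -> [2, 11, -2]
OVER    -> [2, 11, -2, 11]
ROT     -> [2, -2, 11, 11]
SWAP    -> [2, -2, 11, 11]
PUSH 0  -> [2, -2, 11, 11, 0]
SWAP    -> [2, -2, 11, 0, 11]
ADD     -> [2, -2, 11, 11]
DIV     -> [2, -2, 1]
SWAP    -> [2, 1, -2]
SWAP    -> [2, -2, 1]
MUL     -> [2, -2]
SWAP    -> [-2, 2]
DUP     -> [-2, 2, 2]
POP     -> [-2, 2]
NEG     -> [-2, -2]
SWAP    -> [-2, -2]
MUL     -> [4]
PUSH 26 -> [4, 26]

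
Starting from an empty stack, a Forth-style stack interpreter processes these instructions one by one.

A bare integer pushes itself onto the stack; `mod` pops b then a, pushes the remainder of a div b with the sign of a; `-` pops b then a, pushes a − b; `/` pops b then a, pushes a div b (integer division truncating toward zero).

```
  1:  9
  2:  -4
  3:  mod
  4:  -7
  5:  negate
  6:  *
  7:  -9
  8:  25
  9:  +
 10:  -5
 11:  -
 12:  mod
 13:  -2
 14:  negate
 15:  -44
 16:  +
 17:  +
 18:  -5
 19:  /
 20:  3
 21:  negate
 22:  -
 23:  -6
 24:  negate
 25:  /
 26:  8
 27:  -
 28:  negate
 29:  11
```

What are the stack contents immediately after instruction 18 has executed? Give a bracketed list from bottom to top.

[-35, -5]

9      : [9]
-4     : [9, -4]
mod    : [1]
-7     : [1, -7]
negate : [1, 7]
*      : [7]
-9     : [7, -9]
25     : [7, -9, 25]
+      : [7, 16]
-5     : [7, 16, -5]
-      : [7, 21]
mod    : [7]
-2     : [7, -2]
negate : [7, 2]
-44    : [7, 2, -44]
+      : [7, -42]
+      : [-35]
-5     : [-35, -5]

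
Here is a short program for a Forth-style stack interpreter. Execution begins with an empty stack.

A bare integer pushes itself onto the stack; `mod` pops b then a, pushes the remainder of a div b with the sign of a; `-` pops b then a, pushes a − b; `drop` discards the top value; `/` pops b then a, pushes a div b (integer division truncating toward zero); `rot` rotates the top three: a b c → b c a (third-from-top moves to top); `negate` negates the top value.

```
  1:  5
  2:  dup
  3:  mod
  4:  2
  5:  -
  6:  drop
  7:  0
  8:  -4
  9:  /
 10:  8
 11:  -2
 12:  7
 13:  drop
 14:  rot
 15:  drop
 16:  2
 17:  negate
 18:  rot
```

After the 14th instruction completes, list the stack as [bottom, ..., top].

5    : 5
dup  : 5 5
mod  : 0
2    : 0 2
-    : -2
drop : (empty)
0    : 0
-4   : 0 -4
/    : 0
8    : 0 8
-2   : 0 8 -2
7    : 0 8 -2 7
drop : 0 8 -2
rot  : 8 -2 0

[8, -2, 0]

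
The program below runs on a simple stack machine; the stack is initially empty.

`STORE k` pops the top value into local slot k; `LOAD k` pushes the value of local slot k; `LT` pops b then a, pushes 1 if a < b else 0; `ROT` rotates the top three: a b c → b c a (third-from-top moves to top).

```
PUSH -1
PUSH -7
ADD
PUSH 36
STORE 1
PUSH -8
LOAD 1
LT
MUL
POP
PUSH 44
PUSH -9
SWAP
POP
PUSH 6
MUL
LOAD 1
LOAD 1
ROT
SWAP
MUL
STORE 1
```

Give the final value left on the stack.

PUSH -1 : [-1]
PUSH -7 : [-1, -7]
ADD     : [-8]
PUSH 36 : [-8, 36]
STORE 1 : [-8]
PUSH -8 : [-8, -8]
LOAD 1  : [-8, -8, 36]
LT      : [-8, 1]
MUL     : [-8]
POP     : []
PUSH 44 : [44]
PUSH -9 : [44, -9]
SWAP    : [-9, 44]
POP     : [-9]
PUSH 6  : [-9, 6]
MUL     : [-54]
LOAD 1  : [-54, 36]
LOAD 1  : [-54, 36, 36]
ROT     : [36, 36, -54]
SWAP    : [36, -54, 36]
MUL     : [36, -1944]
STORE 1 : [36]

36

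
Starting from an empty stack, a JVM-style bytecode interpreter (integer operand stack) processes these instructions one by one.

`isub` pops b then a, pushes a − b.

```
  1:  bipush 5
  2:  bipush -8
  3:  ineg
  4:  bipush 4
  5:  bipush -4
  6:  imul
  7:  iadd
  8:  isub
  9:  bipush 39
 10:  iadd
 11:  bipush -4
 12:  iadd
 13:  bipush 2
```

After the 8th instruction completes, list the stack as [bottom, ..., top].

bipush 5  -> 5
bipush -8 -> 5 -8
ineg      -> 5 8
bipush 4  -> 5 8 4
bipush -4 -> 5 8 4 -4
imul      -> 5 8 -16
iadd      -> 5 -8
isub      -> 13

[13]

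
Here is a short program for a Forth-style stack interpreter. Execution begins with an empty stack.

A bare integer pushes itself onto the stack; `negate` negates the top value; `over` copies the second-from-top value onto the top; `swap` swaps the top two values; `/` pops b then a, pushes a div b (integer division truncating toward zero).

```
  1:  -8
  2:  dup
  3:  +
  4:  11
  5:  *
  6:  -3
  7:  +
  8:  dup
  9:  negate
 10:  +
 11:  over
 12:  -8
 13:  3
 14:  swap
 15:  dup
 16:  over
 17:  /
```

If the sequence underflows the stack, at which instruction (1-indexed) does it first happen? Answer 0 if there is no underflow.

11

-8      -8
dup     -8 -8
+       -16
11      -16 11
*       -176
-3      -176 -3
+       -179
dup     -179 -179
negate  -179 179
+       0
over  — needs 2 operands, stack has 1 → underflow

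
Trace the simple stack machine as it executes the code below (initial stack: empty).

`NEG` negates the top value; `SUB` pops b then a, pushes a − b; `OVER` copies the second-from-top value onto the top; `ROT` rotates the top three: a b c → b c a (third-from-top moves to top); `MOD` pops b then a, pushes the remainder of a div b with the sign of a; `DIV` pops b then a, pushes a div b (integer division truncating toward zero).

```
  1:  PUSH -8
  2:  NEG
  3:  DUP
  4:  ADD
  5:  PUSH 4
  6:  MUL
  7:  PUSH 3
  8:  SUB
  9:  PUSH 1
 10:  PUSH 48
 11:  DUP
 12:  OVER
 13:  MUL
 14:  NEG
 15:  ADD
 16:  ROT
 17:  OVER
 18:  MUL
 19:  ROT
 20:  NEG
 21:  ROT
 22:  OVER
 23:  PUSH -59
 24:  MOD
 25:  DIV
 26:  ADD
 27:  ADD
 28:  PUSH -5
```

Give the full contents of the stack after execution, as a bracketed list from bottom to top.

[-135361, -5]

PUSH -8  -> [-8]
NEG      -> [8]
DUP      -> [8, 8]
ADD      -> [16]
PUSH 4   -> [16, 4]
MUL      -> [64]
PUSH 3   -> [64, 3]
SUB      -> [61]
PUSH 1   -> [61, 1]
PUSH 48  -> [61, 1, 48]
DUP      -> [61, 1, 48, 48]
OVER     -> [61, 1, 48, 48, 48]
MUL      -> [61, 1, 48, 2304]
NEG      -> [61, 1, 48, -2304]
ADD      -> [61, 1, -2256]
ROT      -> [1, -2256, 61]
OVER     -> [1, -2256, 61, -2256]
MUL      -> [1, -2256, -137616]
ROT      -> [-2256, -137616, 1]
NEG      -> [-2256, -137616, -1]
ROT      -> [-137616, -1, -2256]
OVER     -> [-137616, -1, -2256, -1]
PUSH -59 -> [-137616, -1, -2256, -1, -59]
MOD      -> [-137616, -1, -2256, -1]
DIV      -> [-137616, -1, 2256]
ADD      -> [-137616, 2255]
ADD      -> [-135361]
PUSH -5  -> [-135361, -5]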